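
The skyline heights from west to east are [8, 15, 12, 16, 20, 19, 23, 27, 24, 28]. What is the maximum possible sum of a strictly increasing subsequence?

Let S[i] be the best sum of a strictly increasing subsequence ending at i:
i:       1   2   3   4   5   6   7   8   9  10
a[i]:    8  15  12  16  20  19  23  27  24  28
S:       8  23  20  39  59  58  82 109 106 137
Maximum is 137 (e.g. 8 + 15 + 16 + 20 + 23 + 27 + 28).

137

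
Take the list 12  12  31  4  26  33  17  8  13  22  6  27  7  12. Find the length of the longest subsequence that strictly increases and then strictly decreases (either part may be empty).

inc[i] = longest strictly increasing subsequence ending at i; dec[i] = longest strictly decreasing subsequence starting at i:
i:      1  2  3  4  5  6  7  8  9 10 11 12 13 14
a[i]:  12 12 31  4 26 33 17  8 13 22  6 27  7 12
inc:    1  1  2  1  2  3  2  2  3  4  2  5  3  4
dec:    3  3  5  1  4  4  3  2  2  2  1  2  1  1
Best peak at i=3 (value 31): inc=2, dec=5, length 2+5−1 = 6.

6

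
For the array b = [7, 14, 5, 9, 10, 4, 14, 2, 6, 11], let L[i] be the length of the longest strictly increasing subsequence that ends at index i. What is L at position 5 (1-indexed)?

dp[i] = 1 + max{dp[j] : j<i, b[j]<b[i]} (or 1 if no such j):
i:      1  2  3  4  5  6  7  8  9 10
b[i]:   7 14  5  9 10  4 14  2  6 11
dp:     1  2  1  2  3  1  4  1  2  4
At index 5 the value is 3.

3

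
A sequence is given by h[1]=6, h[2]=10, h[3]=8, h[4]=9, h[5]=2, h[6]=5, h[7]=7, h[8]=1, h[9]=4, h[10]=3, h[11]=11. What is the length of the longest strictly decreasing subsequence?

Let dp[i] be the longest strictly decreasing subsequence ending at i:
i:      1  2  3  4  5  6  7  8  9 10 11
h[i]:   6 10  8  9  2  5  7  1  4  3 11
dp:     1  1  2  2  3  3  3  4  4  5  1
Maximum is 5.

5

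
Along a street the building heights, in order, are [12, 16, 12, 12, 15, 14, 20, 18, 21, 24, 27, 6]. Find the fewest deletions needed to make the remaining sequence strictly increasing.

6

Fewest deletions = n − (longest strictly increasing subsequence).
Patience tails:
12 → extends → [12]
16 → extends → [12, 16]
12 → already a tail → [12, 16]
12 → already a tail → [12, 16]
15 → replaces 16 → [12, 15]
14 → replaces 15 → [12, 14]
20 → extends → [12, 14, 20]
18 → replaces 20 → [12, 14, 18]
21 → extends → [12, 14, 18, 21]
24 → extends → [12, 14, 18, 21, 24]
27 → extends → [12, 14, 18, 21, 24, 27]
6 → replaces 12 → [6, 14, 18, 21, 24, 27]
Longest strictly increasing subsequence has length 6, so deletions = 12 − 6 = 6.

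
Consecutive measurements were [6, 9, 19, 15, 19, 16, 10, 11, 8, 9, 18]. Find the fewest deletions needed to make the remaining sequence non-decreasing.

Fewest deletions = n − (longest non-decreasing subsequence).
Patience tails:
6 → extends → [6]
9 → extends → [6, 9]
19 → extends → [6, 9, 19]
15 → replaces 19 → [6, 9, 15]
19 → extends → [6, 9, 15, 19]
16 → replaces 19 → [6, 9, 15, 16]
10 → replaces 15 → [6, 9, 10, 16]
11 → replaces 16 → [6, 9, 10, 11]
8 → replaces 9 → [6, 8, 10, 11]
9 → replaces 10 → [6, 8, 9, 11]
18 → extends → [6, 8, 9, 11, 18]
Longest non-decreasing subsequence has length 5, so deletions = 11 − 5 = 6.

6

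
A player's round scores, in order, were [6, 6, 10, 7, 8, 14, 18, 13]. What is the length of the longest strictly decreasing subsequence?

2

Let dp[i] be the longest strictly decreasing subsequence ending at i:
i:      1  2  3  4  5  6  7  8
a[i]:   6  6 10  7  8 14 18 13
dp:     1  1  1  2  2  1  1  2
Maximum is 2.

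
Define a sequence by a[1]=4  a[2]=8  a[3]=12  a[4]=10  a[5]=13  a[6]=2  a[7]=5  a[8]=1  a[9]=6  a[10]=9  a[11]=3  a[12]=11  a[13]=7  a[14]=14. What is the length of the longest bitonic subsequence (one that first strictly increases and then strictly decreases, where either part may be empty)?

inc[i] = longest strictly increasing subsequence ending at i; dec[i] = longest strictly decreasing subsequence starting at i:
i:      1  2  3  4  5  6  7  8  9 10 11 12 13 14
a[i]:   4  8 12 10 13  2  5  1  6  9  3 11  7 14
inc:    1  2  3  3  4  1  2  1  3  4  2  5  4  6
dec:    3  3  4  3  3  2  2  1  2  2  1  2  1  1
Best peak at i=3 (value 12): inc=3, dec=4, length 3+4−1 = 6.

6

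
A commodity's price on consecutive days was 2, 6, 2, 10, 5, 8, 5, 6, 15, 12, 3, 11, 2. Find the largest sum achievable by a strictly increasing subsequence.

33

Let S[i] be the best sum of a strictly increasing subsequence ending at i:
i:      1  2  3  4  5  6  7  8  9 10 11 12 13
a[i]:   2  6  2 10  5  8  5  6 15 12  3 11  2
S:      2  8  2 18  7 16  7 13 33 30  5 29  2
Maximum is 33 (e.g. 2 + 6 + 10 + 15).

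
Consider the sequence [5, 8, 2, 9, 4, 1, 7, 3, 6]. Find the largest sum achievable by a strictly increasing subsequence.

Let S[i] be the best sum of a strictly increasing subsequence ending at i:
i:      1  2  3  4  5  6  7  8  9
a[i]:   5  8  2  9  4  1  7  3  6
S:      5 13  2 22  6  1 13  5 12
Maximum is 22 (e.g. 5 + 8 + 9).

22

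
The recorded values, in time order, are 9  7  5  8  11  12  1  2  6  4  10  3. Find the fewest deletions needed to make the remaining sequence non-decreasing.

Fewest deletions = n − (longest non-decreasing subsequence).
i:      1  2  3  4  5  6  7  8  9 10 11 12
a[i]:   9  7  5  8 11 12  1  2  6  4 10  3
dp:     1  1  1  2  3  4  1  2  3  3  4  3
max dp = 4, so deletions = 12 − 4 = 8.

8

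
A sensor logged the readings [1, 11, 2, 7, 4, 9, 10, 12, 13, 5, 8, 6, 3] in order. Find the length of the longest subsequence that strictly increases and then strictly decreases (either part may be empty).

inc[i] = longest strictly increasing subsequence ending at i; dec[i] = longest strictly decreasing subsequence starting at i:
i:      1  2  3  4  5  6  7  8  9 10 11 12 13
a[i]:   1 11  2  7  4  9 10 12 13  5  8  6  3
inc:    1  2  2  3  3  4  5  6  7  4  5  5  3
dec:    1  5  1  3  2  4  4  4  4  2  3  2  1
Best peak at i=9 (value 13): inc=7, dec=4, length 7+4−1 = 10.

10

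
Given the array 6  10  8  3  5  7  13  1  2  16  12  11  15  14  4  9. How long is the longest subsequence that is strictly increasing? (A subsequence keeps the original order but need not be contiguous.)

5

Track the smallest tail for each achievable length (strict):
6 → extends → [6]
10 → extends → [6, 10]
8 → replaces 10 → [6, 8]
3 → replaces 6 → [3, 8]
5 → replaces 8 → [3, 5]
7 → extends → [3, 5, 7]
13 → extends → [3, 5, 7, 13]
1 → replaces 3 → [1, 5, 7, 13]
2 → replaces 5 → [1, 2, 7, 13]
16 → extends → [1, 2, 7, 13, 16]
12 → replaces 13 → [1, 2, 7, 12, 16]
11 → replaces 12 → [1, 2, 7, 11, 16]
15 → replaces 16 → [1, 2, 7, 11, 15]
14 → replaces 15 → [1, 2, 7, 11, 14]
4 → replaces 7 → [1, 2, 4, 11, 14]
9 → replaces 11 → [1, 2, 4, 9, 14]
Five tails, so the longest strictly increasing subsequence has length 5 (e.g. 3, 5, 7, 13, 16).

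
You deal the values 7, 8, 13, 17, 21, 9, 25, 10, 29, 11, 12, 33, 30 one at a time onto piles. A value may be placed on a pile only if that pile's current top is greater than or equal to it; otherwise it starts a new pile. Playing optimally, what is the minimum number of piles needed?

The minimum number of non-increasing subsequences covering a sequence equals the length of its longest strictly increasing subsequence.
LIS length is 8 (e.g. 7, 8, 13, 17, 21, 25, 29, 33), so 8 piles are needed.

8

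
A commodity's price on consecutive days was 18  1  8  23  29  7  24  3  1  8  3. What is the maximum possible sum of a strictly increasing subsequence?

70

Let S[i] be the best sum of a strictly increasing subsequence ending at i:
i:      1  2  3  4  5  6  7  8  9 10 11
a[i]:  18  1  8 23 29  7 24  3  1  8  3
S:     18  1  9 41 70  8 65  4  1 16  4
Maximum is 70 (e.g. 18 + 23 + 29).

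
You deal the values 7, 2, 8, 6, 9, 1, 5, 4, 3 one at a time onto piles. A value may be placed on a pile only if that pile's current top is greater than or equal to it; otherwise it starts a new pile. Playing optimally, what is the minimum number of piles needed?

3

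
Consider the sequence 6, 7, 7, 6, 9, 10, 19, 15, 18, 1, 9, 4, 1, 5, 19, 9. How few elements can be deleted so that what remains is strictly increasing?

Fewest deletions = n − (longest strictly increasing subsequence).
Patience tails:
6 → extends → [6]
7 → extends → [6, 7]
7 → already a tail → [6, 7]
6 → already a tail → [6, 7]
9 → extends → [6, 7, 9]
10 → extends → [6, 7, 9, 10]
19 → extends → [6, 7, 9, 10, 19]
15 → replaces 19 → [6, 7, 9, 10, 15]
18 → extends → [6, 7, 9, 10, 15, 18]
1 → replaces 6 → [1, 7, 9, 10, 15, 18]
9 → already a tail → [1, 7, 9, 10, 15, 18]
4 → replaces 7 → [1, 4, 9, 10, 15, 18]
1 → already a tail → [1, 4, 9, 10, 15, 18]
5 → replaces 9 → [1, 4, 5, 10, 15, 18]
19 → extends → [1, 4, 5, 10, 15, 18, 19]
9 → replaces 10 → [1, 4, 5, 9, 15, 18, 19]
Longest strictly increasing subsequence has length 7, so deletions = 16 − 7 = 9.

9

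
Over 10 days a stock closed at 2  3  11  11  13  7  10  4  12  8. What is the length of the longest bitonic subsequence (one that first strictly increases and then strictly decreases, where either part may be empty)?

6

inc[i] = longest strictly increasing subsequence ending at i; dec[i] = longest strictly decreasing subsequence starting at i:
i:      1  2  3  4  5  6  7  8  9 10
a[i]:   2  3 11 11 13  7 10  4 12  8
inc:    1  2  3  3  4  3  4  3  5  4
dec:    1  1  3  3  3  2  2  1  2  1
Best peak at i=5 (value 13): inc=4, dec=3, length 4+3−1 = 6.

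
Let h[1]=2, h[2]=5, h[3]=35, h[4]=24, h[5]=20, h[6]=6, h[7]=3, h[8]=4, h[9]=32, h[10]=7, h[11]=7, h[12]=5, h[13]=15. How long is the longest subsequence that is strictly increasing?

5

Track the smallest tail for each achievable length (strict):
2 → extends → [2]
5 → extends → [2, 5]
35 → extends → [2, 5, 35]
24 → replaces 35 → [2, 5, 24]
20 → replaces 24 → [2, 5, 20]
6 → replaces 20 → [2, 5, 6]
3 → replaces 5 → [2, 3, 6]
4 → replaces 6 → [2, 3, 4]
32 → extends → [2, 3, 4, 32]
7 → replaces 32 → [2, 3, 4, 7]
7 → already a tail → [2, 3, 4, 7]
5 → replaces 7 → [2, 3, 4, 5]
15 → extends → [2, 3, 4, 5, 15]
Five tails, so the longest strictly increasing subsequence has length 5 (e.g. 2, 5, 6, 7, 15).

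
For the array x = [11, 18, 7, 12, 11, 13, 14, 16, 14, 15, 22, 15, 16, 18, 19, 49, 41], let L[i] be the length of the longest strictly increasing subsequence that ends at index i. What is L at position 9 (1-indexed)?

4

dp[i] = 1 + max{dp[j] : j<i, x[j]<x[i]} (or 1 if no such j):
i:      1  2  3  4  5  6  7  8  9 10 11 12 13 14 15 16 17
x[i]:  11 18  7 12 11 13 14 16 14 15 22 15 16 18 19 49 41
dp:     1  2  1  2  2  3  4  5  4  5  6  5  6  7  8  9  9
At index 9 the value is 4.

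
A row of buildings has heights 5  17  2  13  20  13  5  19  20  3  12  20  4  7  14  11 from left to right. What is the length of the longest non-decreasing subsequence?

Track the smallest tail for each achievable length (allowing ties):
5 → extends → [5]
17 → extends → [5, 17]
2 → replaces 5 → [2, 17]
13 → replaces 17 → [2, 13]
20 → extends → [2, 13, 20]
13 → replaces 20 → [2, 13, 13]
5 → replaces 13 → [2, 5, 13]
19 → extends → [2, 5, 13, 19]
20 → extends → [2, 5, 13, 19, 20]
3 → replaces 5 → [2, 3, 13, 19, 20]
12 → replaces 13 → [2, 3, 12, 19, 20]
20 → extends → [2, 3, 12, 19, 20, 20]
4 → replaces 12 → [2, 3, 4, 19, 20, 20]
7 → replaces 19 → [2, 3, 4, 7, 20, 20]
14 → replaces 20 → [2, 3, 4, 7, 14, 20]
11 → replaces 14 → [2, 3, 4, 7, 11, 20]
Six tails, so the longest non-decreasing subsequence has length 6 (e.g. 5, 13, 13, 19, 20, 20).

6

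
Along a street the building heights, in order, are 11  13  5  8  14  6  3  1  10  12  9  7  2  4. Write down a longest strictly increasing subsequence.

5, 8, 10, 12

Patience tails give the LIS length; then backtrack through the dp parents:
11 → extends → [11]
13 → extends → [11, 13]
5 → replaces 11 → [5, 13]
8 → replaces 13 → [5, 8]
14 → extends → [5, 8, 14]
6 → replaces 8 → [5, 6, 14]
3 → replaces 5 → [3, 6, 14]
1 → replaces 3 → [1, 6, 14]
10 → replaces 14 → [1, 6, 10]
12 → extends → [1, 6, 10, 12]
9 → replaces 10 → [1, 6, 9, 12]
7 → replaces 9 → [1, 6, 7, 12]
2 → replaces 6 → [1, 2, 7, 12]
4 → replaces 7 → [1, 2, 4, 12]
Length 4; one witness is 5, 8, 10, 12.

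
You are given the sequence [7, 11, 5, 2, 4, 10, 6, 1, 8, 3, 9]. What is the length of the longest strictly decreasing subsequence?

Negate each value so 'decreasing' becomes 'increasing', then run patience tails on the negated sequence:
-7 → extends → [-7]
-11 → replaces -7 → [-11]
-5 → extends → [-11, -5]
-2 → extends → [-11, -5, -2]
-4 → replaces -2 → [-11, -5, -4]
-10 → replaces -5 → [-11, -10, -4]
-6 → replaces -4 → [-11, -10, -6]
-1 → extends → [-11, -10, -6, -1]
-8 → replaces -6 → [-11, -10, -8, -1]
-3 → replaces -1 → [-11, -10, -8, -3]
-9 → replaces -8 → [-11, -10, -9, -3]
Four tails, so the longest strictly decreasing subsequence of the original has length 4.

4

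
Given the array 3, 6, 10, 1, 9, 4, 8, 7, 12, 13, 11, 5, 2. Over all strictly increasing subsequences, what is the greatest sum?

44

Let S[i] be the best sum of a strictly increasing subsequence ending at i:
i:      1  2  3  4  5  6  7  8  9 10 11 12 13
a[i]:   3  6 10  1  9  4  8  7 12 13 11  5  2
S:      3  9 19  1 18  7 17 16 31 44 30 12  3
Maximum is 44 (e.g. 3 + 6 + 10 + 12 + 13).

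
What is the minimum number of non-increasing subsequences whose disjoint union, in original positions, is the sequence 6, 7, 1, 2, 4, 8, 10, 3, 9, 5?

The minimum number of non-increasing subsequences covering a sequence equals the length of its longest strictly increasing subsequence.
LIS length is 5 (e.g. 1, 2, 4, 8, 10), so 5 piles are needed.

5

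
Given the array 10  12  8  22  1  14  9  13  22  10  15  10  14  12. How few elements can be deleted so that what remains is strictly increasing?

Fewest deletions = n − (longest strictly increasing subsequence).
Patience tails:
10 → extends → [10]
12 → extends → [10, 12]
8 → replaces 10 → [8, 12]
22 → extends → [8, 12, 22]
1 → replaces 8 → [1, 12, 22]
14 → replaces 22 → [1, 12, 14]
9 → replaces 12 → [1, 9, 14]
13 → replaces 14 → [1, 9, 13]
22 → extends → [1, 9, 13, 22]
10 → replaces 13 → [1, 9, 10, 22]
15 → replaces 22 → [1, 9, 10, 15]
10 → already a tail → [1, 9, 10, 15]
14 → replaces 15 → [1, 9, 10, 14]
12 → replaces 14 → [1, 9, 10, 12]
Longest strictly increasing subsequence has length 4, so deletions = 14 − 4 = 10.

10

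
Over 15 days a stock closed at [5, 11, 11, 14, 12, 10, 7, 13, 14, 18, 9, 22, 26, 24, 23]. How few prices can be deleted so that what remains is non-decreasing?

Fewest deletions = n − (longest non-decreasing subsequence).
i:      1  2  3  4  5  6  7  8  9 10 11 12 13 14 15
a[i]:   5 11 11 14 12 10  7 13 14 18  9 22 26 24 23
dp:     1  2  3  4  4  2  2  5  6  7  3  8  9  9  9
max dp = 9, so deletions = 15 − 9 = 6.

6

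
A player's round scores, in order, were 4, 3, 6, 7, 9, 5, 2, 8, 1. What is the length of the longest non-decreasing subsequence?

Track the smallest tail for each achievable length (allowing ties):
4 → extends → [4]
3 → replaces 4 → [3]
6 → extends → [3, 6]
7 → extends → [3, 6, 7]
9 → extends → [3, 6, 7, 9]
5 → replaces 6 → [3, 5, 7, 9]
2 → replaces 3 → [2, 5, 7, 9]
8 → replaces 9 → [2, 5, 7, 8]
1 → replaces 2 → [1, 5, 7, 8]
Four tails, so the longest non-decreasing subsequence has length 4 (e.g. 4, 6, 7, 9).

4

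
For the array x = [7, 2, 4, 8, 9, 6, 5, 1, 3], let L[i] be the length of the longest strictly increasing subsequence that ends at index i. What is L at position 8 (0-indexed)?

dp[i] = 1 + max{dp[j] : j<i, x[j]<x[i]} (or 1 if no such j):
i:     0 1 2 3 4 5 6 7 8
x[i]:  7 2 4 8 9 6 5 1 3
dp:    1 1 2 3 4 3 3 1 2
At index 8 the value is 2.

2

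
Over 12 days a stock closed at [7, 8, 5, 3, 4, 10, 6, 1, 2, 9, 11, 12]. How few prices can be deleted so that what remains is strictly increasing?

6

Fewest deletions = n − (longest strictly increasing subsequence).
Patience tails:
7 → extends → [7]
8 → extends → [7, 8]
5 → replaces 7 → [5, 8]
3 → replaces 5 → [3, 8]
4 → replaces 8 → [3, 4]
10 → extends → [3, 4, 10]
6 → replaces 10 → [3, 4, 6]
1 → replaces 3 → [1, 4, 6]
2 → replaces 4 → [1, 2, 6]
9 → extends → [1, 2, 6, 9]
11 → extends → [1, 2, 6, 9, 11]
12 → extends → [1, 2, 6, 9, 11, 12]
Longest strictly increasing subsequence has length 6, so deletions = 12 − 6 = 6.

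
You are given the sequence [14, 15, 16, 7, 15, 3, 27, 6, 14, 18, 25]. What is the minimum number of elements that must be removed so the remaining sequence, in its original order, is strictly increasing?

6

Fewest deletions = n − (longest strictly increasing subsequence).
i:      1  2  3  4  5  6  7  8  9 10 11
a[i]:  14 15 16  7 15  3 27  6 14 18 25
dp:     1  2  3  1  2  1  4  2  3  4  5
max dp = 5, so deletions = 11 − 5 = 6.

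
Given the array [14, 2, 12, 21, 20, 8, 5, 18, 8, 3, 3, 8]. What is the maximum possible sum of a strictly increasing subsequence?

Let S[i] be the best sum of a strictly increasing subsequence ending at i:
i:      1  2  3  4  5  6  7  8  9 10 11 12
a[i]:  14  2 12 21 20  8  5 18  8  3  3  8
S:     14  2 14 35 34 10  7 32 15  5  5 15
Maximum is 35 (e.g. 2 + 12 + 21).

35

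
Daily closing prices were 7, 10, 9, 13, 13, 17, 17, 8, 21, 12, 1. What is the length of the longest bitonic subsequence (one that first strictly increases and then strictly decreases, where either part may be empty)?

inc[i] = longest strictly increasing subsequence ending at i; dec[i] = longest strictly decreasing subsequence starting at i:
i:      1  2  3  4  5  6  7  8  9 10 11
a[i]:   7 10  9 13 13 17 17  8 21 12  1
inc:    1  2  2  3  3  4  4  2  5  3  1
dec:    2  4  3  3  3  3  3  2  3  2  1
Best peak at i=9 (value 21): inc=5, dec=3, length 5+3−1 = 7.

7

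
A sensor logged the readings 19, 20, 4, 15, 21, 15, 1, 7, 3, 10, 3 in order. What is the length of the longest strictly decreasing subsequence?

4

Negate each value so 'decreasing' becomes 'increasing', then run patience tails on the negated sequence:
-19 → extends → [-19]
-20 → replaces -19 → [-20]
-4 → extends → [-20, -4]
-15 → replaces -4 → [-20, -15]
-21 → replaces -20 → [-21, -15]
-15 → already a tail → [-21, -15]
-1 → extends → [-21, -15, -1]
-7 → replaces -1 → [-21, -15, -7]
-3 → extends → [-21, -15, -7, -3]
-10 → replaces -7 → [-21, -15, -10, -3]
-3 → already a tail → [-21, -15, -10, -3]
Four tails, so the longest strictly decreasing subsequence of the original has length 4.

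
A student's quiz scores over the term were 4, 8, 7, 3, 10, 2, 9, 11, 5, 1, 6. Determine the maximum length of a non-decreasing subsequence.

4

Let dp[i] be the length of the longest such subsequence ending at index i:
i:      1  2  3  4  5  6  7  8  9 10 11
a[i]:   4  8  7  3 10  2  9 11  5  1  6
dp:     1  2  2  1  3  1  3  4  2  1  3
Maximum dp value is 4.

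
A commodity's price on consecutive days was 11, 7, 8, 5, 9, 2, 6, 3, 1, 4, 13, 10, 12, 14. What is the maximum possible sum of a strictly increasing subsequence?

Let S[i] be the best sum of a strictly increasing subsequence ending at i:
i:      1  2  3  4  5  6  7  8  9 10 11 12 13 14
a[i]:  11  7  8  5  9  2  6  3  1  4 13 10 12 14
S:     11  7 15  5 24  2 11  5  1  9 37 34 46 60
Maximum is 60 (e.g. 7 + 8 + 9 + 10 + 12 + 14).

60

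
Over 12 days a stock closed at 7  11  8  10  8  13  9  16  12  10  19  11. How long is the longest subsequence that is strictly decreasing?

Negate each value so 'decreasing' becomes 'increasing', then run patience tails on the negated sequence:
-7 → extends → [-7]
-11 → replaces -7 → [-11]
-8 → extends → [-11, -8]
-10 → replaces -8 → [-11, -10]
-8 → extends → [-11, -10, -8]
-13 → replaces -11 → [-13, -10, -8]
-9 → replaces -8 → [-13, -10, -9]
-16 → replaces -13 → [-16, -10, -9]
-12 → replaces -10 → [-16, -12, -9]
-10 → replaces -9 → [-16, -12, -10]
-19 → replaces -16 → [-19, -12, -10]
-11 → replaces -10 → [-19, -12, -11]
Three tails, so the longest strictly decreasing subsequence of the original has length 3.

3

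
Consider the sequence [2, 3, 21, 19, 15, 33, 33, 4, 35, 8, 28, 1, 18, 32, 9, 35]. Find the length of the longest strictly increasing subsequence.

Track the smallest tail for each achievable length (strict):
2 → extends → [2]
3 → extends → [2, 3]
21 → extends → [2, 3, 21]
19 → replaces 21 → [2, 3, 19]
15 → replaces 19 → [2, 3, 15]
33 → extends → [2, 3, 15, 33]
33 → already a tail → [2, 3, 15, 33]
4 → replaces 15 → [2, 3, 4, 33]
35 → extends → [2, 3, 4, 33, 35]
8 → replaces 33 → [2, 3, 4, 8, 35]
28 → replaces 35 → [2, 3, 4, 8, 28]
1 → replaces 2 → [1, 3, 4, 8, 28]
18 → replaces 28 → [1, 3, 4, 8, 18]
32 → extends → [1, 3, 4, 8, 18, 32]
9 → replaces 18 → [1, 3, 4, 8, 9, 32]
35 → extends → [1, 3, 4, 8, 9, 32, 35]
Seven tails, so the longest strictly increasing subsequence has length 7 (e.g. 2, 3, 4, 8, 28, 32, 35).

7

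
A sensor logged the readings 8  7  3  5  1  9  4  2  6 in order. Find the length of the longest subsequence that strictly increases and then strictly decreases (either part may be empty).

inc[i] = longest strictly increasing subsequence ending at i; dec[i] = longest strictly decreasing subsequence starting at i:
i:     1 2 3 4 5 6 7 8 9
a[i]:  8 7 3 5 1 9 4 2 6
inc:   1 1 1 2 1 3 2 2 3
dec:   5 4 2 3 1 3 2 1 1
Best peak at i=1 (value 8): inc=1, dec=5, length 1+5−1 = 5.

5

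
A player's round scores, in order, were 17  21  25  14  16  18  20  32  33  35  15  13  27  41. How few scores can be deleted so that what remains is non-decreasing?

Fewest deletions = n − (longest non-decreasing subsequence).
Patience tails:
17 → extends → [17]
21 → extends → [17, 21]
25 → extends → [17, 21, 25]
14 → replaces 17 → [14, 21, 25]
16 → replaces 21 → [14, 16, 25]
18 → replaces 25 → [14, 16, 18]
20 → extends → [14, 16, 18, 20]
32 → extends → [14, 16, 18, 20, 32]
33 → extends → [14, 16, 18, 20, 32, 33]
35 → extends → [14, 16, 18, 20, 32, 33, 35]
15 → replaces 16 → [14, 15, 18, 20, 32, 33, 35]
13 → replaces 14 → [13, 15, 18, 20, 32, 33, 35]
27 → replaces 32 → [13, 15, 18, 20, 27, 33, 35]
41 → extends → [13, 15, 18, 20, 27, 33, 35, 41]
Longest non-decreasing subsequence has length 8, so deletions = 14 − 8 = 6.

6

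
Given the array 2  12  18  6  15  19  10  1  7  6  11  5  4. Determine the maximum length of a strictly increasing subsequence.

4

Track the smallest tail for each achievable length (strict):
2 → extends → [2]
12 → extends → [2, 12]
18 → extends → [2, 12, 18]
6 → replaces 12 → [2, 6, 18]
15 → replaces 18 → [2, 6, 15]
19 → extends → [2, 6, 15, 19]
10 → replaces 15 → [2, 6, 10, 19]
1 → replaces 2 → [1, 6, 10, 19]
7 → replaces 10 → [1, 6, 7, 19]
6 → already a tail → [1, 6, 7, 19]
11 → replaces 19 → [1, 6, 7, 11]
5 → replaces 6 → [1, 5, 7, 11]
4 → replaces 5 → [1, 4, 7, 11]
Four tails, so the longest strictly increasing subsequence has length 4 (e.g. 2, 12, 18, 19).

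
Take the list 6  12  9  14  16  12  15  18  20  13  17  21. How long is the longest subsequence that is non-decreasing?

Track the smallest tail for each achievable length (allowing ties):
6 → extends → [6]
12 → extends → [6, 12]
9 → replaces 12 → [6, 9]
14 → extends → [6, 9, 14]
16 → extends → [6, 9, 14, 16]
12 → replaces 14 → [6, 9, 12, 16]
15 → replaces 16 → [6, 9, 12, 15]
18 → extends → [6, 9, 12, 15, 18]
20 → extends → [6, 9, 12, 15, 18, 20]
13 → replaces 15 → [6, 9, 12, 13, 18, 20]
17 → replaces 18 → [6, 9, 12, 13, 17, 20]
21 → extends → [6, 9, 12, 13, 17, 20, 21]
Seven tails, so the longest non-decreasing subsequence has length 7 (e.g. 6, 12, 14, 16, 18, 20, 21).

7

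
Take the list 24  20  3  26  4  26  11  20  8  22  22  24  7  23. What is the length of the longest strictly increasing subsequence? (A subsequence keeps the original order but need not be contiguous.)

6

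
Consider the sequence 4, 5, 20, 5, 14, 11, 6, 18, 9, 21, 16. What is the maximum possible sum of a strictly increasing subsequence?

Let S[i] be the best sum of a strictly increasing subsequence ending at i:
i:      1  2  3  4  5  6  7  8  9 10 11
a[i]:   4  5 20  5 14 11  6 18  9 21 16
S:      4  9 29  9 23 20 15 41 24 62 40
Maximum is 62 (e.g. 4 + 5 + 14 + 18 + 21).

62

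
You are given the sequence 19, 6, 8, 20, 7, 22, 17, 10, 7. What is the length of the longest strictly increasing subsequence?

4

Track the smallest tail for each achievable length (strict):
19 → extends → [19]
6 → replaces 19 → [6]
8 → extends → [6, 8]
20 → extends → [6, 8, 20]
7 → replaces 8 → [6, 7, 20]
22 → extends → [6, 7, 20, 22]
17 → replaces 20 → [6, 7, 17, 22]
10 → replaces 17 → [6, 7, 10, 22]
7 → already a tail → [6, 7, 10, 22]
Four tails, so the longest strictly increasing subsequence has length 4 (e.g. 6, 8, 20, 22).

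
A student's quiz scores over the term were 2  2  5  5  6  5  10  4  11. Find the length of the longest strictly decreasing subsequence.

3

Negate each value so 'decreasing' becomes 'increasing', then run patience tails on the negated sequence:
-2 → extends → [-2]
-2 → already a tail → [-2]
-5 → replaces -2 → [-5]
-5 → already a tail → [-5]
-6 → replaces -5 → [-6]
-5 → extends → [-6, -5]
-10 → replaces -6 → [-10, -5]
-4 → extends → [-10, -5, -4]
-11 → replaces -10 → [-11, -5, -4]
Three tails, so the longest strictly decreasing subsequence of the original has length 3.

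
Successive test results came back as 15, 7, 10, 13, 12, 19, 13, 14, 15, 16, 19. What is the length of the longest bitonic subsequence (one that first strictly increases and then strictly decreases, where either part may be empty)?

8

inc[i] = longest strictly increasing subsequence ending at i; dec[i] = longest strictly decreasing subsequence starting at i:
i:      1  2  3  4  5  6  7  8  9 10 11
a[i]:  15  7 10 13 12 19 13 14 15 16 19
inc:    1  1  2  3  3  4  4  5  6  7  8
dec:    3  1  1  2  1  2  1  1  1  1  1
Best peak at i=11 (value 19): inc=8, dec=1, length 8+1−1 = 8.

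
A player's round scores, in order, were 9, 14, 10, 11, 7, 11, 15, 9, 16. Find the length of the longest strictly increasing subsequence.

5

Track the smallest tail for each achievable length (strict):
9 → extends → [9]
14 → extends → [9, 14]
10 → replaces 14 → [9, 10]
11 → extends → [9, 10, 11]
7 → replaces 9 → [7, 10, 11]
11 → already a tail → [7, 10, 11]
15 → extends → [7, 10, 11, 15]
9 → replaces 10 → [7, 9, 11, 15]
16 → extends → [7, 9, 11, 15, 16]
Five tails, so the longest strictly increasing subsequence has length 5 (e.g. 9, 10, 11, 15, 16).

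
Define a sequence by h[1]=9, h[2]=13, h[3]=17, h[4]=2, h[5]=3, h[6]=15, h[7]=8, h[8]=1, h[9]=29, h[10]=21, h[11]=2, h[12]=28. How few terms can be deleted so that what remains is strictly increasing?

7

Fewest deletions = n − (longest strictly increasing subsequence).
i:      1  2  3  4  5  6  7  8  9 10 11 12
h[i]:   9 13 17  2  3 15  8  1 29 21  2 28
dp:     1  2  3  1  2  3  3  1  4  4  2  5
max dp = 5, so deletions = 12 − 5 = 7.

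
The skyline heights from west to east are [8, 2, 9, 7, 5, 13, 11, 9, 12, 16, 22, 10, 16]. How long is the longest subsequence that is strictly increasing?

Track the smallest tail for each achievable length (strict):
8 → extends → [8]
2 → replaces 8 → [2]
9 → extends → [2, 9]
7 → replaces 9 → [2, 7]
5 → replaces 7 → [2, 5]
13 → extends → [2, 5, 13]
11 → replaces 13 → [2, 5, 11]
9 → replaces 11 → [2, 5, 9]
12 → extends → [2, 5, 9, 12]
16 → extends → [2, 5, 9, 12, 16]
22 → extends → [2, 5, 9, 12, 16, 22]
10 → replaces 12 → [2, 5, 9, 10, 16, 22]
16 → already a tail → [2, 5, 9, 10, 16, 22]
Six tails, so the longest strictly increasing subsequence has length 6 (e.g. 8, 9, 11, 12, 16, 22).

6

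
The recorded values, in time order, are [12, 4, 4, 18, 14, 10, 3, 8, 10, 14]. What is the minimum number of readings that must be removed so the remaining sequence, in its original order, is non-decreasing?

5

Fewest deletions = n − (longest non-decreasing subsequence).
i:      1  2  3  4  5  6  7  8  9 10
a[i]:  12  4  4 18 14 10  3  8 10 14
dp:     1  1  2  3  3  3  1  3  4  5
max dp = 5, so deletions = 10 − 5 = 5.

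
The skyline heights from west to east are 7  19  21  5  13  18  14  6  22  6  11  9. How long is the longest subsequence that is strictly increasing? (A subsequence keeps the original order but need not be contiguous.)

4

Track the smallest tail for each achievable length (strict):
7 → extends → [7]
19 → extends → [7, 19]
21 → extends → [7, 19, 21]
5 → replaces 7 → [5, 19, 21]
13 → replaces 19 → [5, 13, 21]
18 → replaces 21 → [5, 13, 18]
14 → replaces 18 → [5, 13, 14]
6 → replaces 13 → [5, 6, 14]
22 → extends → [5, 6, 14, 22]
6 → already a tail → [5, 6, 14, 22]
11 → replaces 14 → [5, 6, 11, 22]
9 → replaces 11 → [5, 6, 9, 22]
Four tails, so the longest strictly increasing subsequence has length 4 (e.g. 7, 19, 21, 22).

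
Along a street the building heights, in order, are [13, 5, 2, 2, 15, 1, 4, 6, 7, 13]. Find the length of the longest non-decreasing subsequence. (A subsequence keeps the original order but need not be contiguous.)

6

Track the smallest tail for each achievable length (allowing ties):
13 → extends → [13]
5 → replaces 13 → [5]
2 → replaces 5 → [2]
2 → extends → [2, 2]
15 → extends → [2, 2, 15]
1 → replaces 2 → [1, 2, 15]
4 → replaces 15 → [1, 2, 4]
6 → extends → [1, 2, 4, 6]
7 → extends → [1, 2, 4, 6, 7]
13 → extends → [1, 2, 4, 6, 7, 13]
Six tails, so the longest non-decreasing subsequence has length 6 (e.g. 2, 2, 4, 6, 7, 13).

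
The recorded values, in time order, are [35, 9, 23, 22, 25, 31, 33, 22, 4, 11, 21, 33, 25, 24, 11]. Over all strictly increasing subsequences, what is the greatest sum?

121

Let S[i] be the best sum of a strictly increasing subsequence ending at i:
i:       1   2   3   4   5   6   7   8   9  10  11  12  13  14  15
a[i]:   35   9  23  22  25  31  33  22   4  11  21  33  25  24  11
S:      35   9  32  31  57  88 121  31   4  20  41 121  66  65  20
Maximum is 121 (e.g. 9 + 23 + 25 + 31 + 33).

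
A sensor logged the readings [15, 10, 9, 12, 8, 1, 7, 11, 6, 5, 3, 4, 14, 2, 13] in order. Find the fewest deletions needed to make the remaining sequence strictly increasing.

11

Fewest deletions = n − (longest strictly increasing subsequence).
Patience tails:
15 → extends → [15]
10 → replaces 15 → [10]
9 → replaces 10 → [9]
12 → extends → [9, 12]
8 → replaces 9 → [8, 12]
1 → replaces 8 → [1, 12]
7 → replaces 12 → [1, 7]
11 → extends → [1, 7, 11]
6 → replaces 7 → [1, 6, 11]
5 → replaces 6 → [1, 5, 11]
3 → replaces 5 → [1, 3, 11]
4 → replaces 11 → [1, 3, 4]
14 → extends → [1, 3, 4, 14]
2 → replaces 3 → [1, 2, 4, 14]
13 → replaces 14 → [1, 2, 4, 13]
Longest strictly increasing subsequence has length 4, so deletions = 15 − 4 = 11.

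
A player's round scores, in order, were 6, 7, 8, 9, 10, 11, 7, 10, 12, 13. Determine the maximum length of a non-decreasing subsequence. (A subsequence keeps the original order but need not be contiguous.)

Let dp[i] be the length of the longest such subsequence ending at index i:
i:      1  2  3  4  5  6  7  8  9 10
a[i]:   6  7  8  9 10 11  7 10 12 13
dp:     1  2  3  4  5  6  3  6  7  8
Maximum dp value is 8.

8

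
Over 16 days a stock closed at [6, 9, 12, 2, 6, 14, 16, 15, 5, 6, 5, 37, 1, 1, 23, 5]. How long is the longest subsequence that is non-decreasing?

Track the smallest tail for each achievable length (allowing ties):
6 → extends → [6]
9 → extends → [6, 9]
12 → extends → [6, 9, 12]
2 → replaces 6 → [2, 9, 12]
6 → replaces 9 → [2, 6, 12]
14 → extends → [2, 6, 12, 14]
16 → extends → [2, 6, 12, 14, 16]
15 → replaces 16 → [2, 6, 12, 14, 15]
5 → replaces 6 → [2, 5, 12, 14, 15]
6 → replaces 12 → [2, 5, 6, 14, 15]
5 → replaces 6 → [2, 5, 5, 14, 15]
37 → extends → [2, 5, 5, 14, 15, 37]
1 → replaces 2 → [1, 5, 5, 14, 15, 37]
1 → replaces 5 → [1, 1, 5, 14, 15, 37]
23 → replaces 37 → [1, 1, 5, 14, 15, 23]
5 → replaces 14 → [1, 1, 5, 5, 15, 23]
Six tails, so the longest non-decreasing subsequence has length 6 (e.g. 6, 9, 12, 14, 16, 37).

6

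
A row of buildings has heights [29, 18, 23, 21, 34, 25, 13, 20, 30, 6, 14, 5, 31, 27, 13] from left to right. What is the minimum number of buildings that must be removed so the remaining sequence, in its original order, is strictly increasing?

10

Fewest deletions = n − (longest strictly increasing subsequence).
i:      1  2  3  4  5  6  7  8  9 10 11 12 13 14 15
a[i]:  29 18 23 21 34 25 13 20 30  6 14  5 31 27 13
dp:     1  1  2  2  3  3  1  2  4  1  2  1  5  4  2
max dp = 5, so deletions = 15 − 5 = 10.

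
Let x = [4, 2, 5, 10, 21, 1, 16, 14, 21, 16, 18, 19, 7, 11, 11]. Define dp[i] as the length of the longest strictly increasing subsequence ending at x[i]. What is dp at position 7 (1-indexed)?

dp[i] = 1 + max{dp[j] : j<i, x[j]<x[i]} (or 1 if no such j):
i:      1  2  3  4  5  6  7  8  9 10 11 12 13 14 15
x[i]:   4  2  5 10 21  1 16 14 21 16 18 19  7 11 11
dp:     1  1  2  3  4  1  4  4  5  5  6  7  3  4  4
At index 7 the value is 4.

4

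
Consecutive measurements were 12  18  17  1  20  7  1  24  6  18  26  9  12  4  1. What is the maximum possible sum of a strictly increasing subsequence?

Let S[i] be the best sum of a strictly increasing subsequence ending at i:
i:       1   2   3   4   5   6   7   8   9  10  11  12  13  14  15
a[i]:   12  18  17   1  20   7   1  24   6  18  26   9  12   4   1
S:      12  30  29   1  50   8   1  74   7  47 100  17  29   5   1
Maximum is 100 (e.g. 12 + 18 + 20 + 24 + 26).

100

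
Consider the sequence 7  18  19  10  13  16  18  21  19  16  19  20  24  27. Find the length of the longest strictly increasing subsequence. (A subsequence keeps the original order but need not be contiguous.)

Track the smallest tail for each achievable length (strict):
7 → extends → [7]
18 → extends → [7, 18]
19 → extends → [7, 18, 19]
10 → replaces 18 → [7, 10, 19]
13 → replaces 19 → [7, 10, 13]
16 → extends → [7, 10, 13, 16]
18 → extends → [7, 10, 13, 16, 18]
21 → extends → [7, 10, 13, 16, 18, 21]
19 → replaces 21 → [7, 10, 13, 16, 18, 19]
16 → already a tail → [7, 10, 13, 16, 18, 19]
19 → already a tail → [7, 10, 13, 16, 18, 19]
20 → extends → [7, 10, 13, 16, 18, 19, 20]
24 → extends → [7, 10, 13, 16, 18, 19, 20, 24]
27 → extends → [7, 10, 13, 16, 18, 19, 20, 24, 27]
Nine tails, so the longest strictly increasing subsequence has length 9 (e.g. 7, 10, 13, 16, 18, 19, 20, 24, 27).

9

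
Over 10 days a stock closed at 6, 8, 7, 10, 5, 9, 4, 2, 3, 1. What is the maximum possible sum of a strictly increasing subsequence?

24

Let S[i] be the best sum of a strictly increasing subsequence ending at i:
i:      1  2  3  4  5  6  7  8  9 10
a[i]:   6  8  7 10  5  9  4  2  3  1
S:      6 14 13 24  5 23  4  2  5  1
Maximum is 24 (e.g. 6 + 8 + 10).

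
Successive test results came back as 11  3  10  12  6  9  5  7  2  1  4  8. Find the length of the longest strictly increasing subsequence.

Let dp[i] be the length of the longest such subsequence ending at index i:
i:      1  2  3  4  5  6  7  8  9 10 11 12
a[i]:  11  3 10 12  6  9  5  7  2  1  4  8
dp:     1  1  2  3  2  3  2  3  1  1  2  4
Maximum dp value is 4.

4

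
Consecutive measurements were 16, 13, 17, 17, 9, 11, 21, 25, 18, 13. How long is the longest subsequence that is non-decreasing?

Let dp[i] be the length of the longest such subsequence ending at index i:
i:      1  2  3  4  5  6  7  8  9 10
a[i]:  16 13 17 17  9 11 21 25 18 13
dp:     1  1  2  3  1  2  4  5  4  3
Maximum dp value is 5.

5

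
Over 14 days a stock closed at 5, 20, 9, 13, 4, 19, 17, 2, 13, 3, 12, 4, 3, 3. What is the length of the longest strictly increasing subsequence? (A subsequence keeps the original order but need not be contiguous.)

Track the smallest tail for each achievable length (strict):
5 → extends → [5]
20 → extends → [5, 20]
9 → replaces 20 → [5, 9]
13 → extends → [5, 9, 13]
4 → replaces 5 → [4, 9, 13]
19 → extends → [4, 9, 13, 19]
17 → replaces 19 → [4, 9, 13, 17]
2 → replaces 4 → [2, 9, 13, 17]
13 → already a tail → [2, 9, 13, 17]
3 → replaces 9 → [2, 3, 13, 17]
12 → replaces 13 → [2, 3, 12, 17]
4 → replaces 12 → [2, 3, 4, 17]
3 → already a tail → [2, 3, 4, 17]
3 → already a tail → [2, 3, 4, 17]
Four tails, so the longest strictly increasing subsequence has length 4 (e.g. 5, 9, 13, 19).

4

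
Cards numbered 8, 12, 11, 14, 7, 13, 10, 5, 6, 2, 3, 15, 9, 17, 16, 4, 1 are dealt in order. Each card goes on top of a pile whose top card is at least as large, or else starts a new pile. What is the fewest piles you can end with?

5

Place each on the leftmost legal pile:
8 → new pile 1 (tops now [8])
12 → new pile 2 (tops now [8, 12])
11 → pile 2 (tops now [8, 11])
14 → new pile 3 (tops now [8, 11, 14])
7 → pile 1 (tops now [7, 11, 14])
13 → pile 3 (tops now [7, 11, 13])
10 → pile 2 (tops now [7, 10, 13])
5 → pile 1 (tops now [5, 10, 13])
6 → pile 2 (tops now [5, 6, 13])
2 → pile 1 (tops now [2, 6, 13])
3 → pile 2 (tops now [2, 3, 13])
15 → new pile 4 (tops now [2, 3, 13, 15])
9 → pile 3 (tops now [2, 3, 9, 15])
17 → new pile 5 (tops now [2, 3, 9, 15, 17])
16 → pile 5 (tops now [2, 3, 9, 15, 16])
4 → pile 3 (tops now [2, 3, 4, 15, 16])
1 → pile 1 (tops now [1, 3, 4, 15, 16])
Five piles.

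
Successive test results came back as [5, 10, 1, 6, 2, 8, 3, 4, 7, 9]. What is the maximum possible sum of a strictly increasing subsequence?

Let S[i] be the best sum of a strictly increasing subsequence ending at i:
i:      1  2  3  4  5  6  7  8  9 10
a[i]:   5 10  1  6  2  8  3  4  7  9
S:      5 15  1 11  3 19  6 10 18 28
Maximum is 28 (e.g. 5 + 6 + 8 + 9).

28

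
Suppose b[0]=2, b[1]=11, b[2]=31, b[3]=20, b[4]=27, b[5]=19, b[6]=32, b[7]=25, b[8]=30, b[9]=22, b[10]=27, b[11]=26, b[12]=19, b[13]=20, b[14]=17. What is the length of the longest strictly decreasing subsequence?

Negate each value so 'decreasing' becomes 'increasing', then run patience tails on the negated sequence:
-2 → extends → [-2]
-11 → replaces -2 → [-11]
-31 → replaces -11 → [-31]
-20 → extends → [-31, -20]
-27 → replaces -20 → [-31, -27]
-19 → extends → [-31, -27, -19]
-32 → replaces -31 → [-32, -27, -19]
-25 → replaces -19 → [-32, -27, -25]
-30 → replaces -27 → [-32, -30, -25]
-22 → extends → [-32, -30, -25, -22]
-27 → replaces -25 → [-32, -30, -27, -22]
-26 → replaces -22 → [-32, -30, -27, -26]
-19 → extends → [-32, -30, -27, -26, -19]
-20 → replaces -19 → [-32, -30, -27, -26, -20]
-17 → extends → [-32, -30, -27, -26, -20, -17]
Six tails, so the longest strictly decreasing subsequence of the original has length 6.

6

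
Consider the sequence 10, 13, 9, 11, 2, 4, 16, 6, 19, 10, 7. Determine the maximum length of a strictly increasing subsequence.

4

Let dp[i] be the length of the longest such subsequence ending at index i:
i:      1  2  3  4  5  6  7  8  9 10 11
a[i]:  10 13  9 11  2  4 16  6 19 10  7
dp:     1  2  1  2  1  2  3  3  4  4  4
Maximum dp value is 4.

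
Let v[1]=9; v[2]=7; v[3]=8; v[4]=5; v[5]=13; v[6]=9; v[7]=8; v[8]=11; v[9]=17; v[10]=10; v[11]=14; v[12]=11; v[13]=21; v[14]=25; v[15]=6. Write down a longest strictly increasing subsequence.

7, 8, 9, 11, 17, 21, 25

Patience tails give the LIS length; then backtrack through the dp parents:
9 → extends → [9]
7 → replaces 9 → [7]
8 → extends → [7, 8]
5 → replaces 7 → [5, 8]
13 → extends → [5, 8, 13]
9 → replaces 13 → [5, 8, 9]
8 → already a tail → [5, 8, 9]
11 → extends → [5, 8, 9, 11]
17 → extends → [5, 8, 9, 11, 17]
10 → replaces 11 → [5, 8, 9, 10, 17]
14 → replaces 17 → [5, 8, 9, 10, 14]
11 → replaces 14 → [5, 8, 9, 10, 11]
21 → extends → [5, 8, 9, 10, 11, 21]
25 → extends → [5, 8, 9, 10, 11, 21, 25]
6 → replaces 8 → [5, 6, 9, 10, 11, 21, 25]
Length 7; one witness is 7, 8, 9, 11, 17, 21, 25.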